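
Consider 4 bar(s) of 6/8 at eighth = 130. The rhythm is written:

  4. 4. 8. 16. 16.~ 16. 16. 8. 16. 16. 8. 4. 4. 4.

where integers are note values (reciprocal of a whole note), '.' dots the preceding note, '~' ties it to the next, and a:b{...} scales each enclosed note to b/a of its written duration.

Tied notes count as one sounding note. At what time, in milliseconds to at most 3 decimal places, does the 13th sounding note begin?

note 13 onset = 21b = 9692.308ms

1. 0.0ms @ 0 + 1384.615ms (3)
2. 1384.615ms @ 3 + 1384.615ms (3)
3. 2769.231ms @ 6 + 692.308ms (3/2)
4. 3461.538ms @ 15/2 + 346.154ms (3/4)
5. 3807.692ms @ 33/4 + 692.308ms (3/2)
6. 4500.0ms @ 39/4 + 346.154ms (3/4)
7. 4846.154ms @ 21/2 + 692.308ms (3/2)
8. 5538.462ms @ 12 + 346.154ms (3/4)
9. 5884.615ms @ 51/4 + 346.154ms (3/4)
10. 6230.769ms @ 27/2 + 692.308ms (3/2)
11. 6923.077ms @ 15 + 1384.615ms (3)
12. 8307.692ms @ 18 + 1384.615ms (3)
13. 9692.308ms @ 21 + 1384.615ms (3)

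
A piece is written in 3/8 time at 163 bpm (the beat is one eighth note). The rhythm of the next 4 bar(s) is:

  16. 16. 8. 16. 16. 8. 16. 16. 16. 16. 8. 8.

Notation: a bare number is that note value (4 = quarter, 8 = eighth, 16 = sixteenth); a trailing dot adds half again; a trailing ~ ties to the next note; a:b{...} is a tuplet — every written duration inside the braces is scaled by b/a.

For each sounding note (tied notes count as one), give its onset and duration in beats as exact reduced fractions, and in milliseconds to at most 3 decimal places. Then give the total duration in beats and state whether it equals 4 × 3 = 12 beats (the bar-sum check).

1) 0.0ms=0b +276.074ms=3/4b
2) 276.074ms=3/4b +276.074ms=3/4b
3) 552.147ms=3/2b +552.147ms=3/2b
4) 1104.294ms=3b +276.074ms=3/4b
5) 1380.368ms=15/4b +276.074ms=3/4b
6) 1656.442ms=9/2b +552.147ms=3/2b
7) 2208.589ms=6b +276.074ms=3/4b
8) 2484.663ms=27/4b +276.074ms=3/4b
9) 2760.736ms=15/2b +276.074ms=3/4b
10) 3036.81ms=33/4b +276.074ms=3/4b
11) 3312.883ms=9b +552.147ms=3/2b
12) 3865.031ms=21/2b +552.147ms=3/2b
Σ=12b of 12 (163bpm 3/8) — PASS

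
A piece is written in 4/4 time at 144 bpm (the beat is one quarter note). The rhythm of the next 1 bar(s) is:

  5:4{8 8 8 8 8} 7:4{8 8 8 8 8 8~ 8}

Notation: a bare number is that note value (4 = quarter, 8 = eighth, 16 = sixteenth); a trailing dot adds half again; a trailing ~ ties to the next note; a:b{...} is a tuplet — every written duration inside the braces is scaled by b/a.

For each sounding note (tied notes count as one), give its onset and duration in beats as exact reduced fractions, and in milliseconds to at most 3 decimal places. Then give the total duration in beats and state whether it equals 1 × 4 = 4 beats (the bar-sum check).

1) 0.0ms=0b +166.667ms=2/5b
2) 166.667ms=2/5b +166.667ms=2/5b
3) 333.333ms=4/5b +166.667ms=2/5b
4) 500.0ms=6/5b +166.667ms=2/5b
5) 666.667ms=8/5b +166.667ms=2/5b
6) 833.333ms=2b +119.048ms=2/7b
7) 952.381ms=16/7b +119.048ms=2/7b
8) 1071.429ms=18/7b +119.048ms=2/7b
9) 1190.476ms=20/7b +119.048ms=2/7b
10) 1309.524ms=22/7b +119.048ms=2/7b
11) 1428.571ms=24/7b +238.095ms=4/7b
Σ=4b of 4 (144bpm 4/4) — PASS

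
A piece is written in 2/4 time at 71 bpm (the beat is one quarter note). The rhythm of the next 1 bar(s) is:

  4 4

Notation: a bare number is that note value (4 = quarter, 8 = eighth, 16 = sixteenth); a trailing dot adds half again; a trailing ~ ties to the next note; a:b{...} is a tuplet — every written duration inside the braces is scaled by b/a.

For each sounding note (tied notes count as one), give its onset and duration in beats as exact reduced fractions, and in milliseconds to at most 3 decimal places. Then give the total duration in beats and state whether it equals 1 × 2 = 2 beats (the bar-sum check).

1) 0.0ms=0b +845.07ms=1b
2) 845.07ms=1b +845.07ms=1b
Σ=2b of 2 (71bpm 2/4) — PASS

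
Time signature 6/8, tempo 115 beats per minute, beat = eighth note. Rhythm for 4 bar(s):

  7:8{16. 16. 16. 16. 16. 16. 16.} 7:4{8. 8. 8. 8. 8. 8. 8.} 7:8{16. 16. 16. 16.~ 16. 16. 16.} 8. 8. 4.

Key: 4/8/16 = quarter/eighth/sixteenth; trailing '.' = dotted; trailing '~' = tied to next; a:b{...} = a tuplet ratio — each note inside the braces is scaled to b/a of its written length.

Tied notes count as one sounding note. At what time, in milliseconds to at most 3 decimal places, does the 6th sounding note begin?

note 6 onset = 30/7b = 2236.025ms

1. 0.0ms @ 0 + 447.205ms (6/7)
2. 447.205ms @ 6/7 + 447.205ms (6/7)
3. 894.41ms @ 12/7 + 447.205ms (6/7)
4. 1341.615ms @ 18/7 + 447.205ms (6/7)
5. 1788.82ms @ 24/7 + 447.205ms (6/7)
6. 2236.025ms @ 30/7 + 447.205ms (6/7)
7. 2683.23ms @ 36/7 + 447.205ms (6/7)
8. 3130.435ms @ 6 + 447.205ms (6/7)
9. 3577.64ms @ 48/7 + 447.205ms (6/7)
10. 4024.845ms @ 54/7 + 447.205ms (6/7)
11. 4472.05ms @ 60/7 + 447.205ms (6/7)
12. 4919.255ms @ 66/7 + 447.205ms (6/7)
13. 5366.46ms @ 72/7 + 447.205ms (6/7)
14. 5813.665ms @ 78/7 + 447.205ms (6/7)
15. 6260.87ms @ 12 + 447.205ms (6/7)
16. 6708.075ms @ 90/7 + 447.205ms (6/7)
17. 7155.28ms @ 96/7 + 447.205ms (6/7)
18. 7602.484ms @ 102/7 + 894.41ms (12/7)
19. 8496.894ms @ 114/7 + 447.205ms (6/7)
20. 8944.099ms @ 120/7 + 447.205ms (6/7)
21. 9391.304ms @ 18 + 782.609ms (3/2)
22. 10173.913ms @ 39/2 + 782.609ms (3/2)
23. 10956.522ms @ 21 + 1565.217ms (3)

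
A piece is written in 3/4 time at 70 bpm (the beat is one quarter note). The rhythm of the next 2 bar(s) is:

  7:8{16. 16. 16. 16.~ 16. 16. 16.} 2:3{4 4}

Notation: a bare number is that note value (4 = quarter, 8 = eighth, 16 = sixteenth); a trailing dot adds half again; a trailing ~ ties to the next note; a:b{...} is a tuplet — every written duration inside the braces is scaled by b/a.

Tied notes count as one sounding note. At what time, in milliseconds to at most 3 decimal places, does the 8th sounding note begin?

1. 0.0ms @ 0 + 367.347ms (3/7)
2. 367.347ms @ 3/7 + 367.347ms (3/7)
3. 734.694ms @ 6/7 + 367.347ms (3/7)
4. 1102.041ms @ 9/7 + 734.694ms (6/7)
5. 1836.735ms @ 15/7 + 367.347ms (3/7)
6. 2204.082ms @ 18/7 + 367.347ms (3/7)
7. 2571.429ms @ 3 + 1285.714ms (3/2)
8. 3857.143ms @ 9/2 + 1285.714ms (3/2)

note 8 onset = 9/2b = 3857.143ms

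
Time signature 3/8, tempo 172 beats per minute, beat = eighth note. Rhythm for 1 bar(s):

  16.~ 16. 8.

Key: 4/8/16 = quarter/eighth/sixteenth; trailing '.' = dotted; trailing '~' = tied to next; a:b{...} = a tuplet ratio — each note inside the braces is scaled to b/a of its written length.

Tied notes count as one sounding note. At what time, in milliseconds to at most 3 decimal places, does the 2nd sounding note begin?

note 2 onset = 3/2b = 523.256ms

1. 0.0ms @ 0 + 523.256ms (3/2)
2. 523.256ms @ 3/2 + 523.256ms (3/2)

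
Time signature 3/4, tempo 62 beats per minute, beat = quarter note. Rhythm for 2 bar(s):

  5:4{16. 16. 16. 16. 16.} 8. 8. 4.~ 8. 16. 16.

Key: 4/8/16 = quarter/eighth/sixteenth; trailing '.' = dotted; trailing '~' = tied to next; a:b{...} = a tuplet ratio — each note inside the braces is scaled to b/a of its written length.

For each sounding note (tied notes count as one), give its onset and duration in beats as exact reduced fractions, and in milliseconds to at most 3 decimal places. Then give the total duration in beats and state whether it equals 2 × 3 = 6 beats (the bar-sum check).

1) 0.0ms=0b +290.323ms=3/10b
2) 290.323ms=3/10b +290.323ms=3/10b
3) 580.645ms=3/5b +290.323ms=3/10b
4) 870.968ms=9/10b +290.323ms=3/10b
5) 1161.29ms=6/5b +290.323ms=3/10b
6) 1451.613ms=3/2b +725.806ms=3/4b
7) 2177.419ms=9/4b +725.806ms=3/4b
8) 2903.226ms=3b +2177.419ms=9/4b
9) 5080.645ms=21/4b +362.903ms=3/8b
10) 5443.548ms=45/8b +362.903ms=3/8b
Σ=6b of 6 (62bpm 3/4) — PASS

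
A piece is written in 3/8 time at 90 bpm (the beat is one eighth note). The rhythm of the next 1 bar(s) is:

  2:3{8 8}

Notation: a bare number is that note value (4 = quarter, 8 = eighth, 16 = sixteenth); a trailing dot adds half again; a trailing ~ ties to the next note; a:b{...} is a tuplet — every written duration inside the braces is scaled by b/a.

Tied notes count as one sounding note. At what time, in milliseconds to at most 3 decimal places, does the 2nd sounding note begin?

1. 0.0ms @ 0 + 1000.0ms (3/2)
2. 1000.0ms @ 3/2 + 1000.0ms (3/2)

note 2 onset = 3/2b = 1000.0ms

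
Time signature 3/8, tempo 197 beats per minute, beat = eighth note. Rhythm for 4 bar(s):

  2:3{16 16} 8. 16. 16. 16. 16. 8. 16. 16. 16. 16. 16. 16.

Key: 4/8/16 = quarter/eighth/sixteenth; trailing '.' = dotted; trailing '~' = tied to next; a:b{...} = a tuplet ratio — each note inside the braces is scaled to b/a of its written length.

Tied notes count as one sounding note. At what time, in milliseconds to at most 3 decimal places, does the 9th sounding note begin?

note 9 onset = 15/2b = 2284.264ms

1. 0.0ms @ 0 + 228.426ms (3/4)
2. 228.426ms @ 3/4 + 228.426ms (3/4)
3. 456.853ms @ 3/2 + 456.853ms (3/2)
4. 913.706ms @ 3 + 228.426ms (3/4)
5. 1142.132ms @ 15/4 + 228.426ms (3/4)
6. 1370.558ms @ 9/2 + 228.426ms (3/4)
7. 1598.985ms @ 21/4 + 228.426ms (3/4)
8. 1827.411ms @ 6 + 456.853ms (3/2)
9. 2284.264ms @ 15/2 + 228.426ms (3/4)
10. 2512.69ms @ 33/4 + 228.426ms (3/4)
11. 2741.117ms @ 9 + 228.426ms (3/4)
12. 2969.543ms @ 39/4 + 228.426ms (3/4)
13. 3197.97ms @ 21/2 + 228.426ms (3/4)
14. 3426.396ms @ 45/4 + 228.426ms (3/4)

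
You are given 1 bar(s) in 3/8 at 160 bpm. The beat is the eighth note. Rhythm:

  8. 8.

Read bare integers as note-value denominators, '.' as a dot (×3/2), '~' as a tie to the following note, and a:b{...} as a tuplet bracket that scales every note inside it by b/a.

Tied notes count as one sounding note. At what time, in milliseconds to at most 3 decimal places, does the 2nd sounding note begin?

1. 0.0ms @ 0 + 562.5ms (3/2)
2. 562.5ms @ 3/2 + 562.5ms (3/2)

note 2 onset = 3/2b = 562.5ms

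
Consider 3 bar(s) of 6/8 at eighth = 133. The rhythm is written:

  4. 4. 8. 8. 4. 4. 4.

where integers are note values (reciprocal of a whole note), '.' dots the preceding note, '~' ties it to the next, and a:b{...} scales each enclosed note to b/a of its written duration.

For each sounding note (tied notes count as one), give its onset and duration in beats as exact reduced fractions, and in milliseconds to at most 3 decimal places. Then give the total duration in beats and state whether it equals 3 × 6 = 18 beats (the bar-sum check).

1) 0.0ms=0b +1353.383ms=3b
2) 1353.383ms=3b +1353.383ms=3b
3) 2706.767ms=6b +676.692ms=3/2b
4) 3383.459ms=15/2b +676.692ms=3/2b
5) 4060.15ms=9b +1353.383ms=3b
6) 5413.534ms=12b +1353.383ms=3b
7) 6766.917ms=15b +1353.383ms=3b
Σ=18b of 18 (133bpm 6/8) — PASS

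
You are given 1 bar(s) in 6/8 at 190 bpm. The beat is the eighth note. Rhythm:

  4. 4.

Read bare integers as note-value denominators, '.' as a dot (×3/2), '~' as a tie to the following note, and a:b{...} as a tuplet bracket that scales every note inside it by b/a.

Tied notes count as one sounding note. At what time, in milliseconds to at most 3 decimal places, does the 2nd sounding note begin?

1. 0.0ms @ 0 + 947.368ms (3)
2. 947.368ms @ 3 + 947.368ms (3)

note 2 onset = 3b = 947.368ms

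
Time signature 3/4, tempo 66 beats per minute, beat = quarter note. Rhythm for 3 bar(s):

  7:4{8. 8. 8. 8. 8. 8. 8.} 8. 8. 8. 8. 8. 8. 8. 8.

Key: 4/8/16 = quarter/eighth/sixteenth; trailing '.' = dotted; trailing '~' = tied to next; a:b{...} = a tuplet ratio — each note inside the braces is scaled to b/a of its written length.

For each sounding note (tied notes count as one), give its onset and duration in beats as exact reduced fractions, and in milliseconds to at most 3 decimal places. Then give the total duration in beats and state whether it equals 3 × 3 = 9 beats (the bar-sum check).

1) 0.0ms=0b +389.61ms=3/7b
2) 389.61ms=3/7b +389.61ms=3/7b
3) 779.221ms=6/7b +389.61ms=3/7b
4) 1168.831ms=9/7b +389.61ms=3/7b
5) 1558.442ms=12/7b +389.61ms=3/7b
6) 1948.052ms=15/7b +389.61ms=3/7b
7) 2337.662ms=18/7b +389.61ms=3/7b
8) 2727.273ms=3b +681.818ms=3/4b
9) 3409.091ms=15/4b +681.818ms=3/4b
10) 4090.909ms=9/2b +681.818ms=3/4b
11) 4772.727ms=21/4b +681.818ms=3/4b
12) 5454.545ms=6b +681.818ms=3/4b
13) 6136.364ms=27/4b +681.818ms=3/4b
14) 6818.182ms=15/2b +681.818ms=3/4b
15) 7500.0ms=33/4b +681.818ms=3/4b
Σ=9b of 9 (66bpm 3/4) — PASS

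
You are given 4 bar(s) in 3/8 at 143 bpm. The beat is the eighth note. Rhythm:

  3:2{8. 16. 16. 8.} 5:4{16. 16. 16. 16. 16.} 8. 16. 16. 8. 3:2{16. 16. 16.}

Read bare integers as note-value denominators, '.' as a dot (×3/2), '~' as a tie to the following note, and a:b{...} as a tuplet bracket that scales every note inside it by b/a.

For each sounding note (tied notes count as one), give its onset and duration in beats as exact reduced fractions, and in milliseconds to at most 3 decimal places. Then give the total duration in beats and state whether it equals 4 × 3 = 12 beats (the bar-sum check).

1) 0.0ms=0b +419.58ms=1b
2) 419.58ms=1b +209.79ms=1/2b
3) 629.371ms=3/2b +209.79ms=1/2b
4) 839.161ms=2b +419.58ms=1b
5) 1258.741ms=3b +251.748ms=3/5b
6) 1510.49ms=18/5b +251.748ms=3/5b
7) 1762.238ms=21/5b +251.748ms=3/5b
8) 2013.986ms=24/5b +251.748ms=3/5b
9) 2265.734ms=27/5b +251.748ms=3/5b
10) 2517.483ms=6b +629.371ms=3/2b
11) 3146.853ms=15/2b +314.685ms=3/4b
12) 3461.538ms=33/4b +314.685ms=3/4b
13) 3776.224ms=9b +629.371ms=3/2b
14) 4405.594ms=21/2b +209.79ms=1/2b
15) 4615.385ms=11b +209.79ms=1/2b
16) 4825.175ms=23/2b +209.79ms=1/2b
Σ=12b of 12 (143bpm 3/8) — PASS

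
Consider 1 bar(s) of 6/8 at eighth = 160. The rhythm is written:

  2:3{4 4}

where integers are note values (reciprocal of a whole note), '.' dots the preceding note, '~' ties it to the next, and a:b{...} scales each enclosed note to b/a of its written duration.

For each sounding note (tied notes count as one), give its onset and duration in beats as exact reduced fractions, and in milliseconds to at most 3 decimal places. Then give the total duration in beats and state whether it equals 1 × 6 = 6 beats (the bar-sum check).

1) 0.0ms=0b +1125.0ms=3b
2) 1125.0ms=3b +1125.0ms=3b
Σ=6b of 6 (160bpm 6/8) — PASS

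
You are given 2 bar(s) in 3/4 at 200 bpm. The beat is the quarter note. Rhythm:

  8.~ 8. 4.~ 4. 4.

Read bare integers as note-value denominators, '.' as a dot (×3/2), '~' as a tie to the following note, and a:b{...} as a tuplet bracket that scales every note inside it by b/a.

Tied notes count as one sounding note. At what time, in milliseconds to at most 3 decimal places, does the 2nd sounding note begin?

note 2 onset = 3/2b = 450.0ms

1. 0.0ms @ 0 + 450.0ms (3/2)
2. 450.0ms @ 3/2 + 900.0ms (3)
3. 1350.0ms @ 9/2 + 450.0ms (3/2)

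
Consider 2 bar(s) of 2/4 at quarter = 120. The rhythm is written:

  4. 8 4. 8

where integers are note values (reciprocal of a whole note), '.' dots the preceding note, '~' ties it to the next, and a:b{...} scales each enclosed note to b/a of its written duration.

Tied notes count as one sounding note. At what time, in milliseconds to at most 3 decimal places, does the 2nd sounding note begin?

1. 0.0ms @ 0 + 750.0ms (3/2)
2. 750.0ms @ 3/2 + 250.0ms (1/2)
3. 1000.0ms @ 2 + 750.0ms (3/2)
4. 1750.0ms @ 7/2 + 250.0ms (1/2)

note 2 onset = 3/2b = 750.0ms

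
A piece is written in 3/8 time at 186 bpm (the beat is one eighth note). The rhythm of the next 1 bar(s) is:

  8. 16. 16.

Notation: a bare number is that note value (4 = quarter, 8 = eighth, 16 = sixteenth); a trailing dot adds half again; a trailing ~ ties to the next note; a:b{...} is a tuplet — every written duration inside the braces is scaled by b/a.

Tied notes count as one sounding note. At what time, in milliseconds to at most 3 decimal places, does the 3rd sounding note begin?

1. 0.0ms @ 0 + 483.871ms (3/2)
2. 483.871ms @ 3/2 + 241.935ms (3/4)
3. 725.806ms @ 9/4 + 241.935ms (3/4)

note 3 onset = 9/4b = 725.806ms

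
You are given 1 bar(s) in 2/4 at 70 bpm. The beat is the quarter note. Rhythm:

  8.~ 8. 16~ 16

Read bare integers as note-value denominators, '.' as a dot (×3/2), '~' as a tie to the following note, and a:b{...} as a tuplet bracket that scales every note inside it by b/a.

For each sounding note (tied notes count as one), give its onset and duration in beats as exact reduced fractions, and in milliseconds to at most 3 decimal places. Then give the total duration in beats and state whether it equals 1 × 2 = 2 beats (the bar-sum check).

1) 0.0ms=0b +1285.714ms=3/2b
2) 1285.714ms=3/2b +428.571ms=1/2b
Σ=2b of 2 (70bpm 2/4) — PASS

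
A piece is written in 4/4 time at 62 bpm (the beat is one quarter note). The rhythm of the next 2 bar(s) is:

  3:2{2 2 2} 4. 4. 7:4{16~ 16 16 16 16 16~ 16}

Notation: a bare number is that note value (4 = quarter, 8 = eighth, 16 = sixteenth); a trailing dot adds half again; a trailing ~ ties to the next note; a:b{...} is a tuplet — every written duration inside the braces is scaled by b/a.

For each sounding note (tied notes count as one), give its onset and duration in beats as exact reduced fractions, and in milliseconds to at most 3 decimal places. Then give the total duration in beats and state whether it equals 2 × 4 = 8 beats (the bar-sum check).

1) 0.0ms=0b +1290.323ms=4/3b
2) 1290.323ms=4/3b +1290.323ms=4/3b
3) 2580.645ms=8/3b +1290.323ms=4/3b
4) 3870.968ms=4b +1451.613ms=3/2b
5) 5322.581ms=11/2b +1451.613ms=3/2b
6) 6774.194ms=7b +276.498ms=2/7b
7) 7050.691ms=51/7b +138.249ms=1/7b
8) 7188.94ms=52/7b +138.249ms=1/7b
9) 7327.189ms=53/7b +138.249ms=1/7b
10) 7465.438ms=54/7b +276.498ms=2/7b
Σ=8b of 8 (62bpm 4/4) — PASS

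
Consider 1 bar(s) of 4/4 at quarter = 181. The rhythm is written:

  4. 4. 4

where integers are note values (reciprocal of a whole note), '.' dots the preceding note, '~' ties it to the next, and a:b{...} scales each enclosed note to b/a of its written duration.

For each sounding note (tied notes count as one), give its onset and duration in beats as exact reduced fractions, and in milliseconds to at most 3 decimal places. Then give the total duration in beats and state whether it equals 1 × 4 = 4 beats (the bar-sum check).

1) 0.0ms=0b +497.238ms=3/2b
2) 497.238ms=3/2b +497.238ms=3/2b
3) 994.475ms=3b +331.492ms=1b
Σ=4b of 4 (181bpm 4/4) — PASS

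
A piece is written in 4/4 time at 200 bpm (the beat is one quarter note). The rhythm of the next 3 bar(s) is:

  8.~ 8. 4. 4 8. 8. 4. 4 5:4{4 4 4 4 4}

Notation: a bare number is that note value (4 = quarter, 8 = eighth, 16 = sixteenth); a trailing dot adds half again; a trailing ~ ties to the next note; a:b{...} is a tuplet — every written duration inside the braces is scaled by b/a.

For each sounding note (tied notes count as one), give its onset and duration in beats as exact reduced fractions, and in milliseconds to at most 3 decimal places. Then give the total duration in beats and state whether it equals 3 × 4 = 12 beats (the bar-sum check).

1) 0.0ms=0b +450.0ms=3/2b
2) 450.0ms=3/2b +450.0ms=3/2b
3) 900.0ms=3b +300.0ms=1b
4) 1200.0ms=4b +225.0ms=3/4b
5) 1425.0ms=19/4b +225.0ms=3/4b
6) 1650.0ms=11/2b +450.0ms=3/2b
7) 2100.0ms=7b +300.0ms=1b
8) 2400.0ms=8b +240.0ms=4/5b
9) 2640.0ms=44/5b +240.0ms=4/5b
10) 2880.0ms=48/5b +240.0ms=4/5b
11) 3120.0ms=52/5b +240.0ms=4/5b
12) 3360.0ms=56/5b +240.0ms=4/5b
Σ=12b of 12 (200bpm 4/4) — PASS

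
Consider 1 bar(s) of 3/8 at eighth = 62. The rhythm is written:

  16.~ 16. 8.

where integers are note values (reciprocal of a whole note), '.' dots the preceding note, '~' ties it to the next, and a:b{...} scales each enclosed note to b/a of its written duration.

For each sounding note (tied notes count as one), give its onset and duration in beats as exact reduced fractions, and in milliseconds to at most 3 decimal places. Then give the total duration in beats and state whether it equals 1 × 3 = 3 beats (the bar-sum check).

1) 0.0ms=0b +1451.613ms=3/2b
2) 1451.613ms=3/2b +1451.613ms=3/2b
Σ=3b of 3 (62bpm 3/8) — PASS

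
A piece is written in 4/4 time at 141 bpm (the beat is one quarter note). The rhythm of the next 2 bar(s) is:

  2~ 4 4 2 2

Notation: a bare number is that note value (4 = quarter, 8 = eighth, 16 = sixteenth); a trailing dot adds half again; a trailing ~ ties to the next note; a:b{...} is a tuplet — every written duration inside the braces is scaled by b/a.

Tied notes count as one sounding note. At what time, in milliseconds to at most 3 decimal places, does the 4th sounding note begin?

1. 0.0ms @ 0 + 1276.596ms (3)
2. 1276.596ms @ 3 + 425.532ms (1)
3. 1702.128ms @ 4 + 851.064ms (2)
4. 2553.191ms @ 6 + 851.064ms (2)

note 4 onset = 6b = 2553.191ms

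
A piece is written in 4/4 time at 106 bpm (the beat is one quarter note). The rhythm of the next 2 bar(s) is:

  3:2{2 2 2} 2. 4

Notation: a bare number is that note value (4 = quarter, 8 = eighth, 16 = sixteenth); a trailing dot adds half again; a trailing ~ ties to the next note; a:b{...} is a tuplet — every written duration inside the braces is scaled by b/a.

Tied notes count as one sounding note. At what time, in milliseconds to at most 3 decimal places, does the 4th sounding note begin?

1. 0.0ms @ 0 + 754.717ms (4/3)
2. 754.717ms @ 4/3 + 754.717ms (4/3)
3. 1509.434ms @ 8/3 + 754.717ms (4/3)
4. 2264.151ms @ 4 + 1698.113ms (3)
5. 3962.264ms @ 7 + 566.038ms (1)

note 4 onset = 4b = 2264.151ms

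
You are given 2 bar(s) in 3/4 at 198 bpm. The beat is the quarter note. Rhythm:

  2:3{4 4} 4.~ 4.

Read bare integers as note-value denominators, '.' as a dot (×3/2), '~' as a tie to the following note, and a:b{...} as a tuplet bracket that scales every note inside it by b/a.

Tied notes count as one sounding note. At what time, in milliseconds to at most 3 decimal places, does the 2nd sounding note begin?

note 2 onset = 3/2b = 454.545ms

1. 0.0ms @ 0 + 454.545ms (3/2)
2. 454.545ms @ 3/2 + 454.545ms (3/2)
3. 909.091ms @ 3 + 909.091ms (3)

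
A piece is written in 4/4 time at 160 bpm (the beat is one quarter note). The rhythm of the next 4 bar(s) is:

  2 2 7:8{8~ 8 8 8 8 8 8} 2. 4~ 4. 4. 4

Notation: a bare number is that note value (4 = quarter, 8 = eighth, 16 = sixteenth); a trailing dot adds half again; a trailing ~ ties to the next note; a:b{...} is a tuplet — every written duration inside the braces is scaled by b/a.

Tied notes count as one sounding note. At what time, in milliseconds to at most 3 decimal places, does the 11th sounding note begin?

1. 0.0ms @ 0 + 750.0ms (2)
2. 750.0ms @ 2 + 750.0ms (2)
3. 1500.0ms @ 4 + 428.571ms (8/7)
4. 1928.571ms @ 36/7 + 214.286ms (4/7)
5. 2142.857ms @ 40/7 + 214.286ms (4/7)
6. 2357.143ms @ 44/7 + 214.286ms (4/7)
7. 2571.429ms @ 48/7 + 214.286ms (4/7)
8. 2785.714ms @ 52/7 + 214.286ms (4/7)
9. 3000.0ms @ 8 + 1125.0ms (3)
10. 4125.0ms @ 11 + 937.5ms (5/2)
11. 5062.5ms @ 27/2 + 562.5ms (3/2)
12. 5625.0ms @ 15 + 375.0ms (1)

note 11 onset = 27/2b = 5062.5ms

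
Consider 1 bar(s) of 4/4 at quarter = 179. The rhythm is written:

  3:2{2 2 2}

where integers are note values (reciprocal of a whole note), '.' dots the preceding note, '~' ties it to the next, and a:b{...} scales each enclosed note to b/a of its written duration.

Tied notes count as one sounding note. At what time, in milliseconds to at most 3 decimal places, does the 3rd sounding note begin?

note 3 onset = 8/3b = 893.855ms

1. 0.0ms @ 0 + 446.927ms (4/3)
2. 446.927ms @ 4/3 + 446.927ms (4/3)
3. 893.855ms @ 8/3 + 446.927ms (4/3)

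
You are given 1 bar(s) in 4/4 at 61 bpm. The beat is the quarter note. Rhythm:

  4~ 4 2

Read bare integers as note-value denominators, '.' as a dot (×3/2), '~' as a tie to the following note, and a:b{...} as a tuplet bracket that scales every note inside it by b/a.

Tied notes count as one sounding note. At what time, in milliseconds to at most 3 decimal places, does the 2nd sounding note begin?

1. 0.0ms @ 0 + 1967.213ms (2)
2. 1967.213ms @ 2 + 1967.213ms (2)

note 2 onset = 2b = 1967.213ms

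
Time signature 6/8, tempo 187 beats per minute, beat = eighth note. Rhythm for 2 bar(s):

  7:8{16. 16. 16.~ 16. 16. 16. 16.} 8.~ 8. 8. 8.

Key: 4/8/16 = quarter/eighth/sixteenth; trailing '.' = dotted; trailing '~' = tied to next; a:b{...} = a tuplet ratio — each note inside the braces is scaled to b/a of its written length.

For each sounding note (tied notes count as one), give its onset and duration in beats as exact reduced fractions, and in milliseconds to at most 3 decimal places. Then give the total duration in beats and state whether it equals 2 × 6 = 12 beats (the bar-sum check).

1) 0.0ms=0b +275.019ms=6/7b
2) 275.019ms=6/7b +275.019ms=6/7b
3) 550.038ms=12/7b +550.038ms=12/7b
4) 1100.076ms=24/7b +275.019ms=6/7b
5) 1375.095ms=30/7b +275.019ms=6/7b
6) 1650.115ms=36/7b +275.019ms=6/7b
7) 1925.134ms=6b +962.567ms=3b
8) 2887.701ms=9b +481.283ms=3/2b
9) 3368.984ms=21/2b +481.283ms=3/2b
Σ=12b of 12 (187bpm 6/8) — PASS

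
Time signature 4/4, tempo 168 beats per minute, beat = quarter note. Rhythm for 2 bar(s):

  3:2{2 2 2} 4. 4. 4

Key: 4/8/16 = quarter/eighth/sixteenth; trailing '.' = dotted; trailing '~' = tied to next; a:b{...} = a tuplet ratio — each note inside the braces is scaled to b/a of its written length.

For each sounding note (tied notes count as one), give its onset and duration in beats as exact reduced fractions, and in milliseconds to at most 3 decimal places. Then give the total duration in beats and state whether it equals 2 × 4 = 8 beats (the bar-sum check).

1) 0.0ms=0b +476.19ms=4/3b
2) 476.19ms=4/3b +476.19ms=4/3b
3) 952.381ms=8/3b +476.19ms=4/3b
4) 1428.571ms=4b +535.714ms=3/2b
5) 1964.286ms=11/2b +535.714ms=3/2b
6) 2500.0ms=7b +357.143ms=1b
Σ=8b of 8 (168bpm 4/4) — PASS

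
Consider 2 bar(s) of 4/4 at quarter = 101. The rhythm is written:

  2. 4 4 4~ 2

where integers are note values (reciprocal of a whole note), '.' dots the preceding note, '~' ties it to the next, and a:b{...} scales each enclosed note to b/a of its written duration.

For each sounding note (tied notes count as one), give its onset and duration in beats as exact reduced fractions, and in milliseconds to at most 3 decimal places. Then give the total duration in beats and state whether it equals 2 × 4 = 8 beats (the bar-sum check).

1) 0.0ms=0b +1782.178ms=3b
2) 1782.178ms=3b +594.059ms=1b
3) 2376.238ms=4b +594.059ms=1b
4) 2970.297ms=5b +1782.178ms=3b
Σ=8b of 8 (101bpm 4/4) — PASS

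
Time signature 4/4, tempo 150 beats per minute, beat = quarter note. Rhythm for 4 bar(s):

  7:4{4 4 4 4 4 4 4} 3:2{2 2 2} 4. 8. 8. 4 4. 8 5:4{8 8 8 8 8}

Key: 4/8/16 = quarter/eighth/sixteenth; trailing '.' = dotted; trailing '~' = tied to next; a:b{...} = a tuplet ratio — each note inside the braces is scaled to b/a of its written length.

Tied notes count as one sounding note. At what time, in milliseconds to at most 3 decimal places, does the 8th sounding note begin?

1. 0.0ms @ 0 + 228.571ms (4/7)
2. 228.571ms @ 4/7 + 228.571ms (4/7)
3. 457.143ms @ 8/7 + 228.571ms (4/7)
4. 685.714ms @ 12/7 + 228.571ms (4/7)
5. 914.286ms @ 16/7 + 228.571ms (4/7)
6. 1142.857ms @ 20/7 + 228.571ms (4/7)
7. 1371.429ms @ 24/7 + 228.571ms (4/7)
8. 1600.0ms @ 4 + 533.333ms (4/3)
9. 2133.333ms @ 16/3 + 533.333ms (4/3)
10. 2666.667ms @ 20/3 + 533.333ms (4/3)
11. 3200.0ms @ 8 + 600.0ms (3/2)
12. 3800.0ms @ 19/2 + 300.0ms (3/4)
13. 4100.0ms @ 41/4 + 300.0ms (3/4)
14. 4400.0ms @ 11 + 400.0ms (1)
15. 4800.0ms @ 12 + 600.0ms (3/2)
16. 5400.0ms @ 27/2 + 200.0ms (1/2)
17. 5600.0ms @ 14 + 160.0ms (2/5)
18. 5760.0ms @ 72/5 + 160.0ms (2/5)
19. 5920.0ms @ 74/5 + 160.0ms (2/5)
20. 6080.0ms @ 76/5 + 160.0ms (2/5)
21. 6240.0ms @ 78/5 + 160.0ms (2/5)

note 8 onset = 4b = 1600.0ms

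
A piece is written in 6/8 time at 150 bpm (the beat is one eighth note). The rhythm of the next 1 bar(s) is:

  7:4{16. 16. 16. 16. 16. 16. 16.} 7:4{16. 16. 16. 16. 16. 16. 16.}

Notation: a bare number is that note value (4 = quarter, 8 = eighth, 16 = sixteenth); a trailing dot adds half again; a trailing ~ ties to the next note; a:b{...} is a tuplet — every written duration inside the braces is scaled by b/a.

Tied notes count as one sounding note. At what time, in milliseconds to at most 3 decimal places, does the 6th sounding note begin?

note 6 onset = 15/7b = 857.143ms

1. 0.0ms @ 0 + 171.429ms (3/7)
2. 171.429ms @ 3/7 + 171.429ms (3/7)
3. 342.857ms @ 6/7 + 171.429ms (3/7)
4. 514.286ms @ 9/7 + 171.429ms (3/7)
5. 685.714ms @ 12/7 + 171.429ms (3/7)
6. 857.143ms @ 15/7 + 171.429ms (3/7)
7. 1028.571ms @ 18/7 + 171.429ms (3/7)
8. 1200.0ms @ 3 + 171.429ms (3/7)
9. 1371.429ms @ 24/7 + 171.429ms (3/7)
10. 1542.857ms @ 27/7 + 171.429ms (3/7)
11. 1714.286ms @ 30/7 + 171.429ms (3/7)
12. 1885.714ms @ 33/7 + 171.429ms (3/7)
13. 2057.143ms @ 36/7 + 171.429ms (3/7)
14. 2228.571ms @ 39/7 + 171.429ms (3/7)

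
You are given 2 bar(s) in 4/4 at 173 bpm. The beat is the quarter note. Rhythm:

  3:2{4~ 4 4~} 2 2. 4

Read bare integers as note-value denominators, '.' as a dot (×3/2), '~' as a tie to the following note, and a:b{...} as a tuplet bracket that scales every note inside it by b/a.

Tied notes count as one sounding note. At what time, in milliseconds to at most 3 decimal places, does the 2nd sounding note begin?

1. 0.0ms @ 0 + 462.428ms (4/3)
2. 462.428ms @ 4/3 + 924.855ms (8/3)
3. 1387.283ms @ 4 + 1040.462ms (3)
4. 2427.746ms @ 7 + 346.821ms (1)

note 2 onset = 4/3b = 462.428ms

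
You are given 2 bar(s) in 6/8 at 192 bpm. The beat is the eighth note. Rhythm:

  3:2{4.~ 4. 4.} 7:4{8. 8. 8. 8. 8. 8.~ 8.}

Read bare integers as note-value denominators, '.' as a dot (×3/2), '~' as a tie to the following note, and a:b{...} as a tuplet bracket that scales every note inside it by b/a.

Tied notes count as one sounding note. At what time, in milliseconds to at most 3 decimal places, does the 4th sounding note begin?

note 4 onset = 48/7b = 2142.857ms

1. 0.0ms @ 0 + 1250.0ms (4)
2. 1250.0ms @ 4 + 625.0ms (2)
3. 1875.0ms @ 6 + 267.857ms (6/7)
4. 2142.857ms @ 48/7 + 267.857ms (6/7)
5. 2410.714ms @ 54/7 + 267.857ms (6/7)
6. 2678.571ms @ 60/7 + 267.857ms (6/7)
7. 2946.429ms @ 66/7 + 267.857ms (6/7)
8. 3214.286ms @ 72/7 + 535.714ms (12/7)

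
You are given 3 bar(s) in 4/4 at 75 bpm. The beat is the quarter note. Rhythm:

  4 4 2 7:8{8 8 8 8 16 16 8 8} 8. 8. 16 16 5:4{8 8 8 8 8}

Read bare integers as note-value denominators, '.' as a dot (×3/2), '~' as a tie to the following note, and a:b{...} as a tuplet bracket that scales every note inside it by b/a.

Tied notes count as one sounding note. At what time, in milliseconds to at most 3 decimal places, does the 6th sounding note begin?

note 6 onset = 36/7b = 4114.286ms

1. 0.0ms @ 0 + 800.0ms (1)
2. 800.0ms @ 1 + 800.0ms (1)
3. 1600.0ms @ 2 + 1600.0ms (2)
4. 3200.0ms @ 4 + 457.143ms (4/7)
5. 3657.143ms @ 32/7 + 457.143ms (4/7)
6. 4114.286ms @ 36/7 + 457.143ms (4/7)
7. 4571.429ms @ 40/7 + 457.143ms (4/7)
8. 5028.571ms @ 44/7 + 228.571ms (2/7)
9. 5257.143ms @ 46/7 + 228.571ms (2/7)
10. 5485.714ms @ 48/7 + 457.143ms (4/7)
11. 5942.857ms @ 52/7 + 457.143ms (4/7)
12. 6400.0ms @ 8 + 600.0ms (3/4)
13. 7000.0ms @ 35/4 + 600.0ms (3/4)
14. 7600.0ms @ 19/2 + 200.0ms (1/4)
15. 7800.0ms @ 39/4 + 200.0ms (1/4)
16. 8000.0ms @ 10 + 320.0ms (2/5)
17. 8320.0ms @ 52/5 + 320.0ms (2/5)
18. 8640.0ms @ 54/5 + 320.0ms (2/5)
19. 8960.0ms @ 56/5 + 320.0ms (2/5)
20. 9280.0ms @ 58/5 + 320.0ms (2/5)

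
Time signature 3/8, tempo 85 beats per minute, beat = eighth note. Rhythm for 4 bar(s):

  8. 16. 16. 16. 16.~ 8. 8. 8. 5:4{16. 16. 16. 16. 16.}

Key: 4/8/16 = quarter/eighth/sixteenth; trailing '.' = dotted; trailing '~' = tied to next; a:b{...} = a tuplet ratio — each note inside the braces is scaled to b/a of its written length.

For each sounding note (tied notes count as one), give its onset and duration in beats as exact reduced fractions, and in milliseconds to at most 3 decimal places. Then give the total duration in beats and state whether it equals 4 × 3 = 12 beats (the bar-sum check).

1) 0.0ms=0b +1058.824ms=3/2b
2) 1058.824ms=3/2b +529.412ms=3/4b
3) 1588.235ms=9/4b +529.412ms=3/4b
4) 2117.647ms=3b +529.412ms=3/4b
5) 2647.059ms=15/4b +1588.235ms=9/4b
6) 4235.294ms=6b +1058.824ms=3/2b
7) 5294.118ms=15/2b +1058.824ms=3/2b
8) 6352.941ms=9b +423.529ms=3/5b
9) 6776.471ms=48/5b +423.529ms=3/5b
10) 7200.0ms=51/5b +423.529ms=3/5b
11) 7623.529ms=54/5b +423.529ms=3/5b
12) 8047.059ms=57/5b +423.529ms=3/5b
Σ=12b of 12 (85bpm 3/8) — PASS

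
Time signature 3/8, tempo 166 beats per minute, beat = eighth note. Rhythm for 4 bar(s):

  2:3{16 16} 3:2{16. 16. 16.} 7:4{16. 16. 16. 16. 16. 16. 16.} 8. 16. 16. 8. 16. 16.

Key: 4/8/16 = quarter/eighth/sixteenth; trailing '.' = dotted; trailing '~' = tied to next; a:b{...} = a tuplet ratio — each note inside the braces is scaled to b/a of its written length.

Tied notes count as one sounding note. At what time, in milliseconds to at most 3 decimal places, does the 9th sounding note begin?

1. 0.0ms @ 0 + 271.084ms (3/4)
2. 271.084ms @ 3/4 + 271.084ms (3/4)
3. 542.169ms @ 3/2 + 180.723ms (1/2)
4. 722.892ms @ 2 + 180.723ms (1/2)
5. 903.614ms @ 5/2 + 180.723ms (1/2)
6. 1084.337ms @ 3 + 154.905ms (3/7)
7. 1239.243ms @ 24/7 + 154.905ms (3/7)
8. 1394.148ms @ 27/7 + 154.905ms (3/7)
9. 1549.053ms @ 30/7 + 154.905ms (3/7)
10. 1703.959ms @ 33/7 + 154.905ms (3/7)
11. 1858.864ms @ 36/7 + 154.905ms (3/7)
12. 2013.769ms @ 39/7 + 154.905ms (3/7)
13. 2168.675ms @ 6 + 542.169ms (3/2)
14. 2710.843ms @ 15/2 + 271.084ms (3/4)
15. 2981.928ms @ 33/4 + 271.084ms (3/4)
16. 3253.012ms @ 9 + 542.169ms (3/2)
17. 3795.181ms @ 21/2 + 271.084ms (3/4)
18. 4066.265ms @ 45/4 + 271.084ms (3/4)

note 9 onset = 30/7b = 1549.053ms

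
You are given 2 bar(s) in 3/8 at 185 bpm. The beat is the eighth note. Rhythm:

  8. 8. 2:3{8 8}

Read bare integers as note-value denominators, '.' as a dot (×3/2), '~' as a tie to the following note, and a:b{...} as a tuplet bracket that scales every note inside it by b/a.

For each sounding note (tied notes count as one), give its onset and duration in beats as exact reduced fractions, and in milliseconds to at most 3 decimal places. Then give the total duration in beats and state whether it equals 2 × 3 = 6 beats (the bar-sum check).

1) 0.0ms=0b +486.486ms=3/2b
2) 486.486ms=3/2b +486.486ms=3/2b
3) 972.973ms=3b +486.486ms=3/2b
4) 1459.459ms=9/2b +486.486ms=3/2b
Σ=6b of 6 (185bpm 3/8) — PASS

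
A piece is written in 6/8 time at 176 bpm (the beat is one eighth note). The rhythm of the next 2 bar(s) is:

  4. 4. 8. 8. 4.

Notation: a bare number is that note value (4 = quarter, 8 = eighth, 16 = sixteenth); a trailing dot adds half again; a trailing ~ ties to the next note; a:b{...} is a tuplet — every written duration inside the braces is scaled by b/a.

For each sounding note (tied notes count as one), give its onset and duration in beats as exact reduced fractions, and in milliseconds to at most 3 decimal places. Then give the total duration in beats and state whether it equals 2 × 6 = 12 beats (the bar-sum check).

1) 0.0ms=0b +1022.727ms=3b
2) 1022.727ms=3b +1022.727ms=3b
3) 2045.455ms=6b +511.364ms=3/2b
4) 2556.818ms=15/2b +511.364ms=3/2b
5) 3068.182ms=9b +1022.727ms=3b
Σ=12b of 12 (176bpm 6/8) — PASS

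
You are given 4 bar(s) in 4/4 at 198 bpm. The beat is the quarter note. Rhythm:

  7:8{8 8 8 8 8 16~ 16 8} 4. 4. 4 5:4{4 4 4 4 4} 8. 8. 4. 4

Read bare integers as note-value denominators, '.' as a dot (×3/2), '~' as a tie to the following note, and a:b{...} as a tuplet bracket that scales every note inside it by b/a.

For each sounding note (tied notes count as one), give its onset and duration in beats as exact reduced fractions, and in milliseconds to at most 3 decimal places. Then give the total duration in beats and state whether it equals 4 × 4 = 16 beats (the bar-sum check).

1) 0.0ms=0b +173.16ms=4/7b
2) 173.16ms=4/7b +173.16ms=4/7b
3) 346.32ms=8/7b +173.16ms=4/7b
4) 519.481ms=12/7b +173.16ms=4/7b
5) 692.641ms=16/7b +173.16ms=4/7b
6) 865.801ms=20/7b +173.16ms=4/7b
7) 1038.961ms=24/7b +173.16ms=4/7b
8) 1212.121ms=4b +454.545ms=3/2b
9) 1666.667ms=11/2b +454.545ms=3/2b
10) 2121.212ms=7b +303.03ms=1b
11) 2424.242ms=8b +242.424ms=4/5b
12) 2666.667ms=44/5b +242.424ms=4/5b
13) 2909.091ms=48/5b +242.424ms=4/5b
14) 3151.515ms=52/5b +242.424ms=4/5b
15) 3393.939ms=56/5b +242.424ms=4/5b
16) 3636.364ms=12b +227.273ms=3/4b
17) 3863.636ms=51/4b +227.273ms=3/4b
18) 4090.909ms=27/2b +454.545ms=3/2b
19) 4545.455ms=15b +303.03ms=1b
Σ=16b of 16 (198bpm 4/4) — PASS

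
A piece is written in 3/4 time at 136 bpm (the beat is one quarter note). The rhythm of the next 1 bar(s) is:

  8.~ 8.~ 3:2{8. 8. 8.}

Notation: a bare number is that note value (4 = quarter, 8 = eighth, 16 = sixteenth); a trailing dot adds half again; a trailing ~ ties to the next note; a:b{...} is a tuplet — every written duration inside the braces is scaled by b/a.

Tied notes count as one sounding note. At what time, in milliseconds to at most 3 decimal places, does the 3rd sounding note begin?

note 3 onset = 5/2b = 1102.941ms

1. 0.0ms @ 0 + 882.353ms (2)
2. 882.353ms @ 2 + 220.588ms (1/2)
3. 1102.941ms @ 5/2 + 220.588ms (1/2)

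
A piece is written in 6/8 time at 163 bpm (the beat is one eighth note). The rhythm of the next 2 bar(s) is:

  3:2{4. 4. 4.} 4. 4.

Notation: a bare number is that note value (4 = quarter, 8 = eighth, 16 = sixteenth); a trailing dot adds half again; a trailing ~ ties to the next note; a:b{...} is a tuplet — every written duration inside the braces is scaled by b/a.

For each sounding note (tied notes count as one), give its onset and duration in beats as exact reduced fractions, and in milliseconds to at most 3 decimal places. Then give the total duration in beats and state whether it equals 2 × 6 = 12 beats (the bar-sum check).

1) 0.0ms=0b +736.196ms=2b
2) 736.196ms=2b +736.196ms=2b
3) 1472.393ms=4b +736.196ms=2b
4) 2208.589ms=6b +1104.294ms=3b
5) 3312.883ms=9b +1104.294ms=3b
Σ=12b of 12 (163bpm 6/8) — PASS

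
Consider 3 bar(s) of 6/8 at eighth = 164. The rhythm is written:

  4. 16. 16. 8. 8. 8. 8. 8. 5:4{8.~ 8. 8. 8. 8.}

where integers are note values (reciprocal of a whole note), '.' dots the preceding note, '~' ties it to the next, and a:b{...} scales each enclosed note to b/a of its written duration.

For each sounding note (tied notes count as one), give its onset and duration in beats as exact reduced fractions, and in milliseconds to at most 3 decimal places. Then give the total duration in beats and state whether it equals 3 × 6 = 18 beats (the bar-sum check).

1) 0.0ms=0b +1097.561ms=3b
2) 1097.561ms=3b +274.39ms=3/4b
3) 1371.951ms=15/4b +274.39ms=3/4b
4) 1646.341ms=9/2b +548.78ms=3/2b
5) 2195.122ms=6b +548.78ms=3/2b
6) 2743.902ms=15/2b +548.78ms=3/2b
7) 3292.683ms=9b +548.78ms=3/2b
8) 3841.463ms=21/2b +548.78ms=3/2b
9) 4390.244ms=12b +878.049ms=12/5b
10) 5268.293ms=72/5b +439.024ms=6/5b
11) 5707.317ms=78/5b +439.024ms=6/5b
12) 6146.341ms=84/5b +439.024ms=6/5b
Σ=18b of 18 (164bpm 6/8) — PASS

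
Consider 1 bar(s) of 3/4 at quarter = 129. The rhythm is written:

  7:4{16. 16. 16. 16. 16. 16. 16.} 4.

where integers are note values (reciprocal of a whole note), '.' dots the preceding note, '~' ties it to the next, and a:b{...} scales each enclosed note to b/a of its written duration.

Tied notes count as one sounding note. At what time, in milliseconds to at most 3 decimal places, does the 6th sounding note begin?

1. 0.0ms @ 0 + 99.668ms (3/14)
2. 99.668ms @ 3/14 + 99.668ms (3/14)
3. 199.336ms @ 3/7 + 99.668ms (3/14)
4. 299.003ms @ 9/14 + 99.668ms (3/14)
5. 398.671ms @ 6/7 + 99.668ms (3/14)
6. 498.339ms @ 15/14 + 99.668ms (3/14)
7. 598.007ms @ 9/7 + 99.668ms (3/14)
8. 697.674ms @ 3/2 + 697.674ms (3/2)

note 6 onset = 15/14b = 498.339ms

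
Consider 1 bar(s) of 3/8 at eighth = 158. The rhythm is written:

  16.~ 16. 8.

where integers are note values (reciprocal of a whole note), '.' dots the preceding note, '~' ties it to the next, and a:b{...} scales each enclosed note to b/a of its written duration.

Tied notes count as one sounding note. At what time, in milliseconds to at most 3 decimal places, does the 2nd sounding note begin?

1. 0.0ms @ 0 + 569.62ms (3/2)
2. 569.62ms @ 3/2 + 569.62ms (3/2)

note 2 onset = 3/2b = 569.62ms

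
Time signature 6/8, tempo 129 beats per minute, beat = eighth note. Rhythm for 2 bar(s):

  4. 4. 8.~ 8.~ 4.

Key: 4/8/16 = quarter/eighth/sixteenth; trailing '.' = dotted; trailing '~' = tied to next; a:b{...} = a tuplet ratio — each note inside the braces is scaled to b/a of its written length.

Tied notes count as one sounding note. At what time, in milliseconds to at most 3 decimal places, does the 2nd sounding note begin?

1. 0.0ms @ 0 + 1395.349ms (3)
2. 1395.349ms @ 3 + 1395.349ms (3)
3. 2790.698ms @ 6 + 2790.698ms (6)

note 2 onset = 3b = 1395.349ms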